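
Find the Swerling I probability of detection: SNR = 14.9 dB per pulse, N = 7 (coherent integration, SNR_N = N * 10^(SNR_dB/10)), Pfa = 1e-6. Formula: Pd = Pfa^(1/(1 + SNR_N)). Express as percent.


SNR_lin = 10^(14.9/10) = 30.90295
SNR_N = 7 * 30.90295 = 216.32065
1/(1 + SNR_N) = 1/217.32065 = 0.0046015
Pd = (1e-6)^0.0046015 = 0.93841
Pd = 93.8%

93.8%


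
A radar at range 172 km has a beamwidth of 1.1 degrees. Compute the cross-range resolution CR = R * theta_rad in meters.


BW_rad = 0.019198622
CR = 172000 * 0.019198622 = 3302.2 m

3302.2 m


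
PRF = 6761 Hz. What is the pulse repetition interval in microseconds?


PRI = 1/6761 = 0.0001479071 s = 147.9 us

147.9 us


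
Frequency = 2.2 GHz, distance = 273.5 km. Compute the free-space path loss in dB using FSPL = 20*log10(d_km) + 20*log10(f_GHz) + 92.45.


20*log10(273.5) = 48.74
20*log10(2.2) = 6.85
FSPL = 148.0 dB

148.0 dB


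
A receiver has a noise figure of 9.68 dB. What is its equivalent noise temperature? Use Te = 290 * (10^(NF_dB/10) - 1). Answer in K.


NF_lin = 10^(9.68/10) = 9.289664
Te = 290 * (9.289664 - 1) = 2404.0 K

2404.0 K


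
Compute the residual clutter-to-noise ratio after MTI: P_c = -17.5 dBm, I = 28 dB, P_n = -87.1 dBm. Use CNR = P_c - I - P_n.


CNR = -17.5 - 28 - (-87.1) = 41.6 dB

41.6 dB


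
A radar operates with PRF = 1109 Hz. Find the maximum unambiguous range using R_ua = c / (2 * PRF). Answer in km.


R_ua = 3e8 / (2 * 1109) = 135257.0 m = 135.3 km

135.3 km


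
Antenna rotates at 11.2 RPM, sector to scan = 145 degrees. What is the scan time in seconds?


t = 145 / (11.2 * 360) * 60 = 2.16 s

2.16 s


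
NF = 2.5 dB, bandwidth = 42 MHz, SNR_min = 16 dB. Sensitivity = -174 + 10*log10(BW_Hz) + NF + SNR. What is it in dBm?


10*log10(42000000.0) = 76.23
S = -174 + 76.23 + 2.5 + 16 = -79.3 dBm

-79.3 dBm


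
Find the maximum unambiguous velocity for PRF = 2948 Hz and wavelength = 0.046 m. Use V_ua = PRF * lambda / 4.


V_ua = 2948 * 0.046 / 4 = 33.9 m/s

33.9 m/s


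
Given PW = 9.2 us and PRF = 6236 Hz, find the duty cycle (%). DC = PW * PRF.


DC = 9.2e-6 * 6236 * 100 = 5.74%

5.74%


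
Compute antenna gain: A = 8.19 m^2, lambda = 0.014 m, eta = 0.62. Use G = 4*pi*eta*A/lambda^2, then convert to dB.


G_linear = 4*pi*0.62*8.19/0.014^2 = 325558.76
G_dB = 10*log10(325558.76) = 55.1 dB

55.1 dB


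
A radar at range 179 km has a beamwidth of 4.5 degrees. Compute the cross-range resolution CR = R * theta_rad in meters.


BW_rad = 0.078539816
CR = 179000 * 0.078539816 = 14058.6 m

14058.6 m


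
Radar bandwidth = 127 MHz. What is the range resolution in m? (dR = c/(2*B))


dR = 3e8 / (2 * 127000000.0) = 1.18 m

1.18 m


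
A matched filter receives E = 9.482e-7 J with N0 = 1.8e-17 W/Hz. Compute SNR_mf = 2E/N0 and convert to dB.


SNR_lin = 2 * 9.482e-7 / 1.8e-17 = 1.054e11
SNR_dB = 10*log10(1.054e11) = 110.2 dB

110.2 dB


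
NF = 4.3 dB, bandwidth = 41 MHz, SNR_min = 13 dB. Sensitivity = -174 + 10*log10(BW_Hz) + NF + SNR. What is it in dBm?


10*log10(41000000.0) = 76.13
S = -174 + 76.13 + 4.3 + 13 = -80.6 dBm

-80.6 dBm


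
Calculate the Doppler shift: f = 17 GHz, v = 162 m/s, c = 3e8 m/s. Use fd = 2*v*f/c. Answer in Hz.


fd = 2 * 162 * 17000000000.0 / 3e8 = 18360.0 Hz

18360.0 Hz


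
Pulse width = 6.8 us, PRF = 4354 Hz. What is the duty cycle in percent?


DC = 6.8e-6 * 4354 * 100 = 2.96%

2.96%


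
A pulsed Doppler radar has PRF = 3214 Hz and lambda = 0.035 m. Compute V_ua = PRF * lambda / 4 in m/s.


V_ua = 3214 * 0.035 / 4 = 28.1 m/s

28.1 m/s


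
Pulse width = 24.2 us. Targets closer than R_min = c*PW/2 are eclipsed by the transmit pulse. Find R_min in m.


R_min = 3e8 * 24.2e-6 / 2 = 3630.0 m

3630.0 m


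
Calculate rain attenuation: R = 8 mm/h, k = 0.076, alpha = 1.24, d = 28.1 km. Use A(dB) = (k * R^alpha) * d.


gamma = 0.076 * 8^1.24 = 1.001487 dB/km
A = 1.001487 * 28.1 = 28.14 dB

28.14 dB


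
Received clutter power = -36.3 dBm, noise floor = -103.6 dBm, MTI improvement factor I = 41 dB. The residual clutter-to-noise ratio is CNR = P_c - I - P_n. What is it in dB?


CNR = -36.3 - 41 - (-103.6) = 26.3 dB

26.3 dB


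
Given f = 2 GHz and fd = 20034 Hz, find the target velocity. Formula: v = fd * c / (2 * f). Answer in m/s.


v = 20034 * 3e8 / (2 * 2000000000.0) = 1502.6 m/s

1502.6 m/s


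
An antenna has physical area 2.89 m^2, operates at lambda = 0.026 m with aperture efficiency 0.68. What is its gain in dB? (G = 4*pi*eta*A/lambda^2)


G_linear = 4*pi*0.68*2.89/0.026^2 = 36531.7
G_dB = 10*log10(36531.7) = 45.6 dB

45.6 dB


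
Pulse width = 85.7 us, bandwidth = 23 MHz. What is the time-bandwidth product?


TBP = 85.7 * 23 = 1971.1

1971.1


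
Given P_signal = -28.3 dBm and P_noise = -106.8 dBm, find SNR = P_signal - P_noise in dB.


SNR = -28.3 - (-106.8) = 78.5 dB

78.5 dB


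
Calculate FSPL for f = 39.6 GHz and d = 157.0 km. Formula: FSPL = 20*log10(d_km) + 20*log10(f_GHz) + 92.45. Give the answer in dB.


20*log10(157.0) = 43.92
20*log10(39.6) = 31.95
FSPL = 168.3 dB

168.3 dB


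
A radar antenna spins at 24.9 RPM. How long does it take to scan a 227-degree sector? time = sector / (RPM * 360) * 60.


t = 227 / (24.9 * 360) * 60 = 1.52 s

1.52 s


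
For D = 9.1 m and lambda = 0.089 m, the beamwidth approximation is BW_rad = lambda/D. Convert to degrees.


BW_rad = 0.089 / 9.1 = 0.00978
BW_deg = 0.56 degrees

0.56 degrees


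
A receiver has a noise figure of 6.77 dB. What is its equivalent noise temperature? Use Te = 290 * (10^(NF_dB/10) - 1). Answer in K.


NF_lin = 10^(6.77/10) = 4.753352
Te = 290 * (4.753352 - 1) = 1088.5 K

1088.5 K


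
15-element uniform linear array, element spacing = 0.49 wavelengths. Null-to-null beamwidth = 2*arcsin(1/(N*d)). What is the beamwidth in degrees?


1/(N*d) = 1/(15*0.49) = 0.136054
BW = 2*arcsin(0.136054) = 15.6 degrees

15.6 degrees


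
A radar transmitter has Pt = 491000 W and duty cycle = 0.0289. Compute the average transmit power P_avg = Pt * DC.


P_avg = 491000 * 0.0289 = 14189.9 W

14189.9 W


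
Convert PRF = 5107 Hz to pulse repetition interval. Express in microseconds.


PRI = 1/5107 = 0.0001958097 s = 195.8 us

195.8 us


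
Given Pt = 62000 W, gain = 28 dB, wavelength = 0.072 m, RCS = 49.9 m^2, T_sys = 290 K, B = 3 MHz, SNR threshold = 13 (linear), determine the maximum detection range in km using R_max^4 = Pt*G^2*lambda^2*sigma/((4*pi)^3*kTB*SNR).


G_lin = 10^(28/10) = 630.957344
R^4 = 62000 * 630.957344^2 * 0.072^2 * 49.9 / ((4*pi)^3 * 1.38e-23 * 290 * 3000000.0 * 13)
R^4 = 2.06151e19 m^4
R_max = (2.06151e19)^(1/4) = 67382.4 m = 67.4 km

67.4 km


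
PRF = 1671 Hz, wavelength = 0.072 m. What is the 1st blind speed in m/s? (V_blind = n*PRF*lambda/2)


V_blind = 1 * 1671 * 0.072 / 2 = 60.2 m/s

60.2 m/s


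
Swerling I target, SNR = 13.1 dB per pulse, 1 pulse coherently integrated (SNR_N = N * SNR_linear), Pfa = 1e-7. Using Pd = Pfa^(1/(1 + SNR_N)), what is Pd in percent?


SNR_lin = 10^(13.1/10) = 20.41738
SNR_N = 1 * 20.41738 = 20.41738
1/(1 + SNR_N) = 1/21.41738 = 0.0466911
Pd = (1e-7)^0.0466911 = 0.47115
Pd = 47.1%

47.1%


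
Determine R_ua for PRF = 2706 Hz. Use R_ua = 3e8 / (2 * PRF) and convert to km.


R_ua = 3e8 / (2 * 2706) = 55432.4 m = 55.4 km

55.4 km


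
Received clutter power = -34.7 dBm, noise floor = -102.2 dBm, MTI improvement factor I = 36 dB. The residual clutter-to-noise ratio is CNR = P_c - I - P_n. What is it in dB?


CNR = -34.7 - 36 - (-102.2) = 31.5 dB

31.5 dB


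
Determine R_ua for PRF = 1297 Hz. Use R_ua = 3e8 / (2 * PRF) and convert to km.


R_ua = 3e8 / (2 * 1297) = 115651.5 m = 115.7 km

115.7 km


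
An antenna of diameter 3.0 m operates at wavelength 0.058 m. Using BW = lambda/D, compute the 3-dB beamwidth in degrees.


BW_rad = 0.058 / 3.0 = 0.019333
BW_deg = 1.11 degrees

1.11 degrees


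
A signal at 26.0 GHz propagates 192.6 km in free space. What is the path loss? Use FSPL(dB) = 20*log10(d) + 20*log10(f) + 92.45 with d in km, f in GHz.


20*log10(192.6) = 45.69
20*log10(26.0) = 28.3
FSPL = 166.4 dB

166.4 dB


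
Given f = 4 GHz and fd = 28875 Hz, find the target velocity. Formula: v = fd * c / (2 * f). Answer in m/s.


v = 28875 * 3e8 / (2 * 4000000000.0) = 1082.8 m/s

1082.8 m/s


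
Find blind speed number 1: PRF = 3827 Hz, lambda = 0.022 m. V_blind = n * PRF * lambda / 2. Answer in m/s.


V_blind = 1 * 3827 * 0.022 / 2 = 42.1 m/s

42.1 m/s


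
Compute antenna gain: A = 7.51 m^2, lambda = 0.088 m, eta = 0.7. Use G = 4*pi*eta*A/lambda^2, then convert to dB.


G_linear = 4*pi*0.7*7.51/0.088^2 = 8530.66
G_dB = 10*log10(8530.66) = 39.3 dB

39.3 dB


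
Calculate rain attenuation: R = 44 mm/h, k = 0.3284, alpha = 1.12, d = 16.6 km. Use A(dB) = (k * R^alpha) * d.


gamma = 0.3284 * 44^1.12 = 22.754649 dB/km
A = 22.754649 * 16.6 = 377.73 dB

377.73 dB


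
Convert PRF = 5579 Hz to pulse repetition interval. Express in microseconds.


PRI = 1/5579 = 0.0001792436 s = 179.2 us

179.2 us


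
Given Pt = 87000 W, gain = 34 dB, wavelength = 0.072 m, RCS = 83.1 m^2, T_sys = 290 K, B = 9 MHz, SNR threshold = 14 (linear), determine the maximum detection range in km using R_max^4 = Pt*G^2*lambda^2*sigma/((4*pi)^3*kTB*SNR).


G_lin = 10^(34/10) = 2511.886432
R^4 = 87000 * 2511.886432^2 * 0.072^2 * 83.1 / ((4*pi)^3 * 1.38e-23 * 290 * 9000000.0 * 14)
R^4 = 2.36324e20 m^4
R_max = (2.36324e20)^(1/4) = 123987.2 m = 124.0 km

124.0 km


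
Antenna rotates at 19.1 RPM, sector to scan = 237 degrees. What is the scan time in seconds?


t = 237 / (19.1 * 360) * 60 = 2.07 s

2.07 s


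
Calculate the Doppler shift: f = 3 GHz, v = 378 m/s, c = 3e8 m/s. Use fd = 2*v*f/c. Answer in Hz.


fd = 2 * 378 * 3000000000.0 / 3e8 = 7560.0 Hz

7560.0 Hz


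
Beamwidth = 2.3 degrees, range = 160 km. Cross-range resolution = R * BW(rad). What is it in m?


BW_rad = 0.040142573
CR = 160000 * 0.040142573 = 6422.8 m

6422.8 m


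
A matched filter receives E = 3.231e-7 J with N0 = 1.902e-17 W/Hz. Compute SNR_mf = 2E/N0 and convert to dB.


SNR_lin = 2 * 3.231e-7 / 1.902e-17 = 3.397e10
SNR_dB = 10*log10(3.397e10) = 105.3 dB

105.3 dB


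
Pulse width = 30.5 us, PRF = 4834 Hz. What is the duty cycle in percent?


DC = 30.5e-6 * 4834 * 100 = 14.74%

14.74%


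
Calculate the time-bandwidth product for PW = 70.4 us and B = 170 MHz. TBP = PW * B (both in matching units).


TBP = 70.4 * 170 = 11968.0

11968.0


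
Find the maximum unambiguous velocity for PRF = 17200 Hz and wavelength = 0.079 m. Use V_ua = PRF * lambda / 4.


V_ua = 17200 * 0.079 / 4 = 339.7 m/s

339.7 m/s


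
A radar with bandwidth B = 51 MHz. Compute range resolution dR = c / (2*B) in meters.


dR = 3e8 / (2 * 51000000.0) = 2.94 m

2.94 m


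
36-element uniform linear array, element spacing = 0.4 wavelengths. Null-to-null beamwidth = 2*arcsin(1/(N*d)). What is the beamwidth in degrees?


1/(N*d) = 1/(36*0.4) = 0.069444
BW = 2*arcsin(0.069444) = 8.0 degrees

8.0 degrees


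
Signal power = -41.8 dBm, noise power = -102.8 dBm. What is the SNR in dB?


SNR = -41.8 - (-102.8) = 61.0 dB

61.0 dB


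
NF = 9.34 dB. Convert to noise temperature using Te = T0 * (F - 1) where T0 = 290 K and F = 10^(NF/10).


NF_lin = 10^(9.34/10) = 8.590135
Te = 290 * (8.590135 - 1) = 2201.1 K

2201.1 K


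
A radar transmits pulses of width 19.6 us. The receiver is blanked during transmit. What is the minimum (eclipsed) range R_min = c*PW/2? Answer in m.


R_min = 3e8 * 19.6e-6 / 2 = 2940.0 m

2940.0 m


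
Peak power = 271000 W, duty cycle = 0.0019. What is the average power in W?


P_avg = 271000 * 0.0019 = 514.9 W

514.9 W


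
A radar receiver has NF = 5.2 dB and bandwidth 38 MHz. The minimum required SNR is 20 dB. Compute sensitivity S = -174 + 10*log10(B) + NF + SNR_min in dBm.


10*log10(38000000.0) = 75.8
S = -174 + 75.8 + 5.2 + 20 = -73.0 dBm

-73.0 dBm


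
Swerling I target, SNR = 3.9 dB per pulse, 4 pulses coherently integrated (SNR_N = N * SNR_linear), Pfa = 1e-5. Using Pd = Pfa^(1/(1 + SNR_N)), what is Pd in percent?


SNR_lin = 10^(3.9/10) = 2.45471
SNR_N = 4 * 2.45471 = 9.81884
1/(1 + SNR_N) = 1/10.81884 = 0.0924314
Pd = (1e-5)^0.0924314 = 0.34502
Pd = 34.5%

34.5%


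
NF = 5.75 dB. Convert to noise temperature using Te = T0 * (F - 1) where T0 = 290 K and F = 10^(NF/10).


NF_lin = 10^(5.75/10) = 3.758374
Te = 290 * (3.758374 - 1) = 799.9 K

799.9 K


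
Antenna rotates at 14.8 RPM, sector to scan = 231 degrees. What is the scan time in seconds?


t = 231 / (14.8 * 360) * 60 = 2.6 s

2.6 s


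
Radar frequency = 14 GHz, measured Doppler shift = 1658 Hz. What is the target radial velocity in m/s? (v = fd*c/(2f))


v = 1658 * 3e8 / (2 * 14000000000.0) = 17.8 m/s

17.8 m/s


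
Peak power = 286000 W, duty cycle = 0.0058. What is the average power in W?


P_avg = 286000 * 0.0058 = 1658.8 W

1658.8 W


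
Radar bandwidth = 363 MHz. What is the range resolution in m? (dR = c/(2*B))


dR = 3e8 / (2 * 363000000.0) = 0.41 m

0.41 m


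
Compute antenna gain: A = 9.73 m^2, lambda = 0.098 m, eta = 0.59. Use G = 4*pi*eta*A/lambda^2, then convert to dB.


G_linear = 4*pi*0.59*9.73/0.098^2 = 7511.43
G_dB = 10*log10(7511.43) = 38.8 dB

38.8 dB


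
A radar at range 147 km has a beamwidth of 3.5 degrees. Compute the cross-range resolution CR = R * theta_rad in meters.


BW_rad = 0.061086524
CR = 147000 * 0.061086524 = 8979.7 m

8979.7 m


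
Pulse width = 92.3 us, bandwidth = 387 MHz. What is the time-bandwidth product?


TBP = 92.3 * 387 = 35720.1

35720.1


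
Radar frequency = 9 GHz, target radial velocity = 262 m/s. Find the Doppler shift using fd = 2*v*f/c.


fd = 2 * 262 * 9000000000.0 / 3e8 = 15720.0 Hz

15720.0 Hz


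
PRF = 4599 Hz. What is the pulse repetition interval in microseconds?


PRI = 1/4599 = 0.0002174386 s = 217.4 us

217.4 us


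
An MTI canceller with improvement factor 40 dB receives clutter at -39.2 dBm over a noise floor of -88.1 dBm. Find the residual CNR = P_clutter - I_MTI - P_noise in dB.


CNR = -39.2 - 40 - (-88.1) = 8.9 dB

8.9 dB


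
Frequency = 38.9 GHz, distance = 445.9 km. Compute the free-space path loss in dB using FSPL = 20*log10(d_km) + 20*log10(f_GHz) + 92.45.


20*log10(445.9) = 52.98
20*log10(38.9) = 31.8
FSPL = 177.2 dB

177.2 dB


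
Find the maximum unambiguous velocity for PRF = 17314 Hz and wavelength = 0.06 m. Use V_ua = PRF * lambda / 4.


V_ua = 17314 * 0.06 / 4 = 259.7 m/s

259.7 m/s


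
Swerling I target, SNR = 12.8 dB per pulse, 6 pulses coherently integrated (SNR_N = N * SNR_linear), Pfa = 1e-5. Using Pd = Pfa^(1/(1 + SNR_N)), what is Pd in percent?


SNR_lin = 10^(12.8/10) = 19.05461
SNR_N = 6 * 19.05461 = 114.32766
1/(1 + SNR_N) = 1/115.32766 = 0.0086709
Pd = (1e-5)^0.0086709 = 0.90499
Pd = 90.5%

90.5%


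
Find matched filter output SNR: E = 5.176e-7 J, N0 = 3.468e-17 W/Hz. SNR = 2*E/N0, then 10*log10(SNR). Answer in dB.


SNR_lin = 2 * 5.176e-7 / 3.468e-17 = 2.985e10
SNR_dB = 10*log10(2.985e10) = 104.7 dB

104.7 dB


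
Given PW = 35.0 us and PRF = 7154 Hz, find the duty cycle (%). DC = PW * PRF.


DC = 35.0e-6 * 7154 * 100 = 25.04%

25.04%


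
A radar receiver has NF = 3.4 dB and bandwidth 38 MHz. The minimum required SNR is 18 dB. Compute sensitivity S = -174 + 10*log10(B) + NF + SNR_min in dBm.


10*log10(38000000.0) = 75.8
S = -174 + 75.8 + 3.4 + 18 = -76.8 dBm

-76.8 dBm


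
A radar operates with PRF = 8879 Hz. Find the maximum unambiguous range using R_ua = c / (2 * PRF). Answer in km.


R_ua = 3e8 / (2 * 8879) = 16893.8 m = 16.9 km

16.9 km


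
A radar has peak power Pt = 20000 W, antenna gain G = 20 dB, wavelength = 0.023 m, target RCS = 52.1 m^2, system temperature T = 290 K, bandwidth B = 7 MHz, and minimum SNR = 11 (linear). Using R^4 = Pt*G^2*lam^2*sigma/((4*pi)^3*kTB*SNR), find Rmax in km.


G_lin = 10^(20/10) = 100.0
R^4 = 20000 * 100.0^2 * 0.023^2 * 52.1 / ((4*pi)^3 * 1.38e-23 * 290 * 7000000.0 * 11)
R^4 = 9.01418e15 m^4
R_max = (9.01418e15)^(1/4) = 9743.9 m = 9.7 km

9.7 km


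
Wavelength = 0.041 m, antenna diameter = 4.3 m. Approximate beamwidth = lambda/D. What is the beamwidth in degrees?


BW_rad = 0.041 / 4.3 = 0.009535
BW_deg = 0.55 degrees

0.55 degrees


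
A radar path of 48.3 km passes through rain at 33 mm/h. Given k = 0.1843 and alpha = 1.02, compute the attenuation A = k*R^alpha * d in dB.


gamma = 0.1843 * 33^1.02 = 6.522432 dB/km
A = 6.522432 * 48.3 = 315.03 dB

315.03 dB


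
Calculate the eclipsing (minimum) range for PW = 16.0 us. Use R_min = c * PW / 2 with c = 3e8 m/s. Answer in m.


R_min = 3e8 * 16.0e-6 / 2 = 2400.0 m

2400.0 m


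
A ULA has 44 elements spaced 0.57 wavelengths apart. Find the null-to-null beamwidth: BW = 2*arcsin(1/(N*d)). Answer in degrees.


1/(N*d) = 1/(44*0.57) = 0.039872
BW = 2*arcsin(0.039872) = 4.6 degrees

4.6 degrees


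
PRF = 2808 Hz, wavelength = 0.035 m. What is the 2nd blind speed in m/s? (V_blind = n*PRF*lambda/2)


V_blind = 2 * 2808 * 0.035 / 2 = 98.3 m/s

98.3 m/s


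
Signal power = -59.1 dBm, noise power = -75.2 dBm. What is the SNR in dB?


SNR = -59.1 - (-75.2) = 16.1 dB

16.1 dB


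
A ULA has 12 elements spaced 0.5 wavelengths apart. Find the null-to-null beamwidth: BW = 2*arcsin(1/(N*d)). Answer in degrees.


1/(N*d) = 1/(12*0.5) = 0.166667
BW = 2*arcsin(0.166667) = 19.2 degrees

19.2 degrees


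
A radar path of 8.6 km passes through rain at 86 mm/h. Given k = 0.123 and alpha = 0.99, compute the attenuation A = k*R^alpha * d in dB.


gamma = 0.123 * 86^0.99 = 10.117159 dB/km
A = 10.117159 * 8.6 = 87.01 dB

87.01 dB


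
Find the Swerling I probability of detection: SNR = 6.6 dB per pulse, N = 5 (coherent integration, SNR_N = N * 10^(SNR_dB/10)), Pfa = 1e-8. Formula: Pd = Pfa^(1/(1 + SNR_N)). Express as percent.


SNR_lin = 10^(6.6/10) = 4.57088
SNR_N = 5 * 4.57088 = 22.8544
1/(1 + SNR_N) = 1/23.8544 = 0.041921
Pd = (1e-8)^0.041921 = 0.46199
Pd = 46.2%

46.2%


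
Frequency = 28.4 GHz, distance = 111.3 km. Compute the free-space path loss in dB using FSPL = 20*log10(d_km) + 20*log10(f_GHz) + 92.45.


20*log10(111.3) = 40.93
20*log10(28.4) = 29.07
FSPL = 162.4 dB

162.4 dB


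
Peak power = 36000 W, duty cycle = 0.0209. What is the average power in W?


P_avg = 36000 * 0.0209 = 752.4 W

752.4 W


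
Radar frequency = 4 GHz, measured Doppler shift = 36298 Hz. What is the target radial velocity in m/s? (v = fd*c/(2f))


v = 36298 * 3e8 / (2 * 4000000000.0) = 1361.2 m/s

1361.2 m/s


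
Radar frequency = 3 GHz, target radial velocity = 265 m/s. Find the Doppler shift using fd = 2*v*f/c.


fd = 2 * 265 * 3000000000.0 / 3e8 = 5300.0 Hz

5300.0 Hz


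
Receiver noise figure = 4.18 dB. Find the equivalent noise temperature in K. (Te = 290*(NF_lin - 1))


NF_lin = 10^(4.18/10) = 2.618183
Te = 290 * (2.618183 - 1) = 469.3 K

469.3 K


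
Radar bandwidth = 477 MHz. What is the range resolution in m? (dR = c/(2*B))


dR = 3e8 / (2 * 477000000.0) = 0.31 m

0.31 m


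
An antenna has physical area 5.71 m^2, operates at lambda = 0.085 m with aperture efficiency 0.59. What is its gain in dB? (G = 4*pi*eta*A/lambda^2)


G_linear = 4*pi*0.59*5.71/0.085^2 = 5859.49
G_dB = 10*log10(5859.49) = 37.7 dB

37.7 dB


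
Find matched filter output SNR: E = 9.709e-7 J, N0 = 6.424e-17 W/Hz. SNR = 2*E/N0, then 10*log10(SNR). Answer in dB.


SNR_lin = 2 * 9.709e-7 / 6.424e-17 = 3.023e10
SNR_dB = 10*log10(3.023e10) = 104.8 dB

104.8 dB


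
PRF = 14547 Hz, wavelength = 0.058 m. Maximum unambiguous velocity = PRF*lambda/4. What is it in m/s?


V_ua = 14547 * 0.058 / 4 = 210.9 m/s

210.9 m/s


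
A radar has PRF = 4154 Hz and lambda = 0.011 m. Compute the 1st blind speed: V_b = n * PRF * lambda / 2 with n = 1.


V_blind = 1 * 4154 * 0.011 / 2 = 22.8 m/s

22.8 m/s


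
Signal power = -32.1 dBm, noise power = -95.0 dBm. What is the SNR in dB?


SNR = -32.1 - (-95.0) = 62.9 dB

62.9 dB


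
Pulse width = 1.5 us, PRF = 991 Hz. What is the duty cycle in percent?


DC = 1.5e-6 * 991 * 100 = 0.15%

0.15%


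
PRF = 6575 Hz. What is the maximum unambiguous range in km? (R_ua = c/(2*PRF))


R_ua = 3e8 / (2 * 6575) = 22813.7 m = 22.8 km

22.8 km


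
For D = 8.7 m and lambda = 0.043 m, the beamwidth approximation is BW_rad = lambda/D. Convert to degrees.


BW_rad = 0.043 / 8.7 = 0.004943
BW_deg = 0.28 degrees

0.28 degrees


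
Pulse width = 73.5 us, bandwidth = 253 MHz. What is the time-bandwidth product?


TBP = 73.5 * 253 = 18595.5

18595.5


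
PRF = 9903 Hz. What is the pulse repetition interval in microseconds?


PRI = 1/9903 = 0.0001009795 s = 101.0 us

101.0 us


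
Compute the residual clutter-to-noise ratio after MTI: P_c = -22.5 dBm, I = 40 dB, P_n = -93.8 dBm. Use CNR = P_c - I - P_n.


CNR = -22.5 - 40 - (-93.8) = 31.3 dB

31.3 dB


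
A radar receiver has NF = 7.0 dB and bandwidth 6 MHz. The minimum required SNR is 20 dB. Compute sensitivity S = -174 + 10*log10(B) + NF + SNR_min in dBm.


10*log10(6000000.0) = 67.78
S = -174 + 67.78 + 7.0 + 20 = -79.2 dBm

-79.2 dBm


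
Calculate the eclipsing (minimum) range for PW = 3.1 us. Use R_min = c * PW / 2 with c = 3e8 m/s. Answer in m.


R_min = 3e8 * 3.1e-6 / 2 = 465.0 m

465.0 m


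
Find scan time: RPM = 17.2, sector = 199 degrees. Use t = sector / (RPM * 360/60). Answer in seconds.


t = 199 / (17.2 * 360) * 60 = 1.93 s

1.93 s


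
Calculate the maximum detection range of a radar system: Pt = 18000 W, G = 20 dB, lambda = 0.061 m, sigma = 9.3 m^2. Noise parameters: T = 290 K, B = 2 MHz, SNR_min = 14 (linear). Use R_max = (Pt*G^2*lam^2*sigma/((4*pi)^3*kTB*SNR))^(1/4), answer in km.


G_lin = 10^(20/10) = 100.0
R^4 = 18000 * 100.0^2 * 0.061^2 * 9.3 / ((4*pi)^3 * 1.38e-23 * 290 * 2000000.0 * 14)
R^4 = 2.80124e16 m^4
R_max = (2.80124e16)^(1/4) = 12937.1 m = 12.9 km

12.9 km


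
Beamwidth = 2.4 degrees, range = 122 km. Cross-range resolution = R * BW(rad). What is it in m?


BW_rad = 0.041887902
CR = 122000 * 0.041887902 = 5110.3 m

5110.3 m


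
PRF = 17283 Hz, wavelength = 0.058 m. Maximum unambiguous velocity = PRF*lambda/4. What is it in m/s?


V_ua = 17283 * 0.058 / 4 = 250.6 m/s

250.6 m/s


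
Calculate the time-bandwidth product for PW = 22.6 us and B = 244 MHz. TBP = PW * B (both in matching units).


TBP = 22.6 * 244 = 5514.4

5514.4


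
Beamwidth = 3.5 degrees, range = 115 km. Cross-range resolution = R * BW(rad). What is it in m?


BW_rad = 0.061086524
CR = 115000 * 0.061086524 = 7025.0 m

7025.0 m


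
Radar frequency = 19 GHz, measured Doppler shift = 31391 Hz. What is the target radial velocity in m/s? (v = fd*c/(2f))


v = 31391 * 3e8 / (2 * 19000000000.0) = 247.8 m/s

247.8 m/s


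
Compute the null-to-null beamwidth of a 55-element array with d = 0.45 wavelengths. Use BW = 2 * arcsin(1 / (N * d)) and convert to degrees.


1/(N*d) = 1/(55*0.45) = 0.040404
BW = 2*arcsin(0.040404) = 4.6 degrees

4.6 degrees


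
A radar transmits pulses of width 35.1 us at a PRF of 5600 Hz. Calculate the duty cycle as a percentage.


DC = 35.1e-6 * 5600 * 100 = 19.66%

19.66%


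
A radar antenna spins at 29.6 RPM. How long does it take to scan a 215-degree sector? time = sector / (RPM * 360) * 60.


t = 215 / (29.6 * 360) * 60 = 1.21 s

1.21 s


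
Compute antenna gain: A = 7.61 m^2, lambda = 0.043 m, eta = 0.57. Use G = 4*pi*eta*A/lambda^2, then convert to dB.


G_linear = 4*pi*0.57*7.61/0.043^2 = 29480.34
G_dB = 10*log10(29480.34) = 44.7 dB

44.7 dB


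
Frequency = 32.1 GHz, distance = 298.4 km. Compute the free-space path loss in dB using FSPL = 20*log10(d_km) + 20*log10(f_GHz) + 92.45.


20*log10(298.4) = 49.5
20*log10(32.1) = 30.13
FSPL = 172.1 dB

172.1 dB


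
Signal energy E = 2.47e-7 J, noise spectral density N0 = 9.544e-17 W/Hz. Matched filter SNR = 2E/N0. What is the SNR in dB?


SNR_lin = 2 * 2.47e-7 / 9.544e-17 = 5.176e9
SNR_dB = 10*log10(5.176e9) = 97.1 dB

97.1 dB


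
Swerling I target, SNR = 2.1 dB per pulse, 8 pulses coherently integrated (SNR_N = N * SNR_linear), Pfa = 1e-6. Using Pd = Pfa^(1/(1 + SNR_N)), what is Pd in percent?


SNR_lin = 10^(2.1/10) = 1.62181
SNR_N = 8 * 1.62181 = 12.97448
1/(1 + SNR_N) = 1/13.97448 = 0.071559
Pd = (1e-6)^0.071559 = 0.37209
Pd = 37.2%

37.2%


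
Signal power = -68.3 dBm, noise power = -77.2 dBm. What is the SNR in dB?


SNR = -68.3 - (-77.2) = 8.9 dB

8.9 dB


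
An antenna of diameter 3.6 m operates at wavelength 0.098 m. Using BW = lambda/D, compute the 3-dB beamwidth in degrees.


BW_rad = 0.098 / 3.6 = 0.027222
BW_deg = 1.56 degrees

1.56 degrees


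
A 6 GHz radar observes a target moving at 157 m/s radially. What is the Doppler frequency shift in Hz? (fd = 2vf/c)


fd = 2 * 157 * 6000000000.0 / 3e8 = 6280.0 Hz

6280.0 Hz


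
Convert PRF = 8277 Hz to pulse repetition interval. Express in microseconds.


PRI = 1/8277 = 0.0001208167 s = 120.8 us

120.8 us


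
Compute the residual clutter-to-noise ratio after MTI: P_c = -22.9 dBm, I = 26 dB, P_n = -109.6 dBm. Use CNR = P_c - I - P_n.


CNR = -22.9 - 26 - (-109.6) = 60.7 dB

60.7 dB


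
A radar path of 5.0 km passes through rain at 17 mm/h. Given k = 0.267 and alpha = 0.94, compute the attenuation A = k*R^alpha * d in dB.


gamma = 0.267 * 17^0.94 = 3.829422 dB/km
A = 3.829422 * 5.0 = 19.15 dB

19.15 dB


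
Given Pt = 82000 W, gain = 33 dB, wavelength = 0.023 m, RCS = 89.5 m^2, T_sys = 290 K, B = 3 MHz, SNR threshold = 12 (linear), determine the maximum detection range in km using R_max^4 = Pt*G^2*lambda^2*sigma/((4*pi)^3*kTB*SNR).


G_lin = 10^(33/10) = 1995.262315
R^4 = 82000 * 1995.262315^2 * 0.023^2 * 89.5 / ((4*pi)^3 * 1.38e-23 * 290 * 3000000.0 * 12)
R^4 = 5.40609e19 m^4
R_max = (5.40609e19)^(1/4) = 85747.4 m = 85.7 km

85.7 km


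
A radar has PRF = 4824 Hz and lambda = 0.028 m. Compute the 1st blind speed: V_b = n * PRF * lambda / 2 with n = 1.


V_blind = 1 * 4824 * 0.028 / 2 = 67.5 m/s

67.5 m/s


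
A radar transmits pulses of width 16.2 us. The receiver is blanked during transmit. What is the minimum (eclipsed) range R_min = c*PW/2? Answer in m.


R_min = 3e8 * 16.2e-6 / 2 = 2430.0 m

2430.0 m


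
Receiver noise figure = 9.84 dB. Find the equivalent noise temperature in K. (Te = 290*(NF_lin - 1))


NF_lin = 10^(9.84/10) = 9.63829
Te = 290 * (9.63829 - 1) = 2505.1 K

2505.1 K


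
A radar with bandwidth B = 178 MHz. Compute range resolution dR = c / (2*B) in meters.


dR = 3e8 / (2 * 178000000.0) = 0.84 m

0.84 m


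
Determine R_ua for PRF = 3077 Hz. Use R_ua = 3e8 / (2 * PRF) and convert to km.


R_ua = 3e8 / (2 * 3077) = 48748.8 m = 48.7 km

48.7 km


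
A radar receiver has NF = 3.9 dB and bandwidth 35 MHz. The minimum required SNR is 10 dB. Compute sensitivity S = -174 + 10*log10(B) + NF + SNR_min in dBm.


10*log10(35000000.0) = 75.44
S = -174 + 75.44 + 3.9 + 10 = -84.7 dBm

-84.7 dBm


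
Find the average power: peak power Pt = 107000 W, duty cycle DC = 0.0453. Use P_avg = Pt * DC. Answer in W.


P_avg = 107000 * 0.0453 = 4847.1 W

4847.1 W


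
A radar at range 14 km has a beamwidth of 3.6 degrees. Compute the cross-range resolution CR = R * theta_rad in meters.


BW_rad = 0.062831853
CR = 14000 * 0.062831853 = 879.6 m

879.6 m


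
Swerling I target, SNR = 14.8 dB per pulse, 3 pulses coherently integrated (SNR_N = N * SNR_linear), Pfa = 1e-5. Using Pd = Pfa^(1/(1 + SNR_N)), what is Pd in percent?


SNR_lin = 10^(14.8/10) = 30.19952
SNR_N = 3 * 30.19952 = 90.59856
1/(1 + SNR_N) = 1/91.59856 = 0.0109172
Pd = (1e-5)^0.0109172 = 0.88189
Pd = 88.2%

88.2%


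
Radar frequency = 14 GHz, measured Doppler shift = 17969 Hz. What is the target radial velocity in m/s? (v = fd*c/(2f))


v = 17969 * 3e8 / (2 * 14000000000.0) = 192.5 m/s

192.5 m/s


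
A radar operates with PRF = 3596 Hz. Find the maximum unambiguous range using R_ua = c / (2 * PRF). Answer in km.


R_ua = 3e8 / (2 * 3596) = 41713.0 m = 41.7 km

41.7 km


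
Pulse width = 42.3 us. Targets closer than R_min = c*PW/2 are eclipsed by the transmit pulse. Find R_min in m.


R_min = 3e8 * 42.3e-6 / 2 = 6345.0 m

6345.0 m


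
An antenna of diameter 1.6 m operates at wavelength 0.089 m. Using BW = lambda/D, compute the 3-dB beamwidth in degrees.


BW_rad = 0.089 / 1.6 = 0.055625
BW_deg = 3.19 degrees

3.19 degrees


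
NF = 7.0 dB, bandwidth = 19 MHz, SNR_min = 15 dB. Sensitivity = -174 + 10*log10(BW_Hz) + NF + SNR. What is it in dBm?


10*log10(19000000.0) = 72.79
S = -174 + 72.79 + 7.0 + 15 = -79.2 dBm

-79.2 dBm


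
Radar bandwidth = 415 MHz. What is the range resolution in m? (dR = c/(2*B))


dR = 3e8 / (2 * 415000000.0) = 0.36 m

0.36 m


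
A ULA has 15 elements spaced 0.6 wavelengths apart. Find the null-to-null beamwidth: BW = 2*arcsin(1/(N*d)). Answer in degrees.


1/(N*d) = 1/(15*0.6) = 0.111111
BW = 2*arcsin(0.111111) = 12.8 degrees

12.8 degrees


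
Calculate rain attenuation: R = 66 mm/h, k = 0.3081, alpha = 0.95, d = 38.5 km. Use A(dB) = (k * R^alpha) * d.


gamma = 0.3081 * 66^0.95 = 16.491435 dB/km
A = 16.491435 * 38.5 = 634.92 dB

634.92 dB


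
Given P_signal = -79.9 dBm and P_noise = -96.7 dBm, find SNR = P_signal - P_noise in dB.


SNR = -79.9 - (-96.7) = 16.8 dB

16.8 dB


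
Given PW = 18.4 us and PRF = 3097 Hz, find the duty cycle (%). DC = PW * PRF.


DC = 18.4e-6 * 3097 * 100 = 5.7%

5.7%


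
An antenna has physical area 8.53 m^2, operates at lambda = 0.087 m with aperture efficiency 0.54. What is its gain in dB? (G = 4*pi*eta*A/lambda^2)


G_linear = 4*pi*0.54*8.53/0.087^2 = 7647.41
G_dB = 10*log10(7647.41) = 38.8 dB

38.8 dB


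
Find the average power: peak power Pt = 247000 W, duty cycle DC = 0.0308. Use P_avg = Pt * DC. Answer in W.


P_avg = 247000 * 0.0308 = 7607.6 W

7607.6 W


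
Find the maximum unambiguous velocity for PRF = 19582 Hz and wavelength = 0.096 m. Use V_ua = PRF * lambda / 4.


V_ua = 19582 * 0.096 / 4 = 470.0 m/s

470.0 m/s


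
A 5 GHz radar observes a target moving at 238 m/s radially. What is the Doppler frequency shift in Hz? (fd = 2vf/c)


fd = 2 * 238 * 5000000000.0 / 3e8 = 7933.3 Hz

7933.3 Hz


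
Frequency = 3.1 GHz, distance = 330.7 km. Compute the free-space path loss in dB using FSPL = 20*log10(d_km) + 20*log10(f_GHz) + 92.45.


20*log10(330.7) = 50.39
20*log10(3.1) = 9.83
FSPL = 152.7 dB

152.7 dB


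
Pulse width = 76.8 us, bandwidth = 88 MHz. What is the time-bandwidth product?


TBP = 76.8 * 88 = 6758.4

6758.4


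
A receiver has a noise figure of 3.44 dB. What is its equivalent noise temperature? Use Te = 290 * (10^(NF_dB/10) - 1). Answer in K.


NF_lin = 10^(3.44/10) = 2.208005
Te = 290 * (2.208005 - 1) = 350.3 K

350.3 K


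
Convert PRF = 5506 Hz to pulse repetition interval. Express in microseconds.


PRI = 1/5506 = 0.0001816201 s = 181.6 us

181.6 us


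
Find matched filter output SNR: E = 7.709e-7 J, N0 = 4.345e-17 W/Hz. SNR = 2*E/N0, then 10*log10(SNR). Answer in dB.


SNR_lin = 2 * 7.709e-7 / 4.345e-17 = 3.548e10
SNR_dB = 10*log10(3.548e10) = 105.5 dB

105.5 dB


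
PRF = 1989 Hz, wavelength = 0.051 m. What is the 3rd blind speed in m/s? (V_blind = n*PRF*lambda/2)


V_blind = 3 * 1989 * 0.051 / 2 = 152.2 m/s

152.2 m/s


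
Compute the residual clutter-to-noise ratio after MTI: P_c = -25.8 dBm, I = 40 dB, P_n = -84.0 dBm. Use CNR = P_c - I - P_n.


CNR = -25.8 - 40 - (-84.0) = 18.2 dB

18.2 dB


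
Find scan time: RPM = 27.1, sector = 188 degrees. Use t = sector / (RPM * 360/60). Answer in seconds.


t = 188 / (27.1 * 360) * 60 = 1.16 s

1.16 s


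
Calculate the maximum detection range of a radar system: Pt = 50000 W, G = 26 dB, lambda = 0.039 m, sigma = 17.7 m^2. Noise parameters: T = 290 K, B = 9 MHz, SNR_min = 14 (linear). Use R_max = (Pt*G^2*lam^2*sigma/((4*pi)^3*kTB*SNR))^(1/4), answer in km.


G_lin = 10^(26/10) = 398.107171
R^4 = 50000 * 398.107171^2 * 0.039^2 * 17.7 / ((4*pi)^3 * 1.38e-23 * 290 * 9000000.0 * 14)
R^4 = 2.13204e17 m^4
R_max = (2.13204e17)^(1/4) = 21488.1 m = 21.5 km

21.5 km


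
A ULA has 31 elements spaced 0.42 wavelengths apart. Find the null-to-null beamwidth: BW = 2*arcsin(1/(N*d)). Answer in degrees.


1/(N*d) = 1/(31*0.42) = 0.076805
BW = 2*arcsin(0.076805) = 8.8 degrees

8.8 degrees


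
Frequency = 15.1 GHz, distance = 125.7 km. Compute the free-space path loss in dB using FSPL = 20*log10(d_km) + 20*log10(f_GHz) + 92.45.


20*log10(125.7) = 41.99
20*log10(15.1) = 23.58
FSPL = 158.0 dB

158.0 dB


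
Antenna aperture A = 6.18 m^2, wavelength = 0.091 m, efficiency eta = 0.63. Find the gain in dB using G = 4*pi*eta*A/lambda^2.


G_linear = 4*pi*0.63*6.18/0.091^2 = 5908.21
G_dB = 10*log10(5908.21) = 37.7 dB

37.7 dB


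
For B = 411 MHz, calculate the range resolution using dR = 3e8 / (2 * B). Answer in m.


dR = 3e8 / (2 * 411000000.0) = 0.36 m

0.36 m


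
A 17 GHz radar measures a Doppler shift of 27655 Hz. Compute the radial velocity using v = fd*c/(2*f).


v = 27655 * 3e8 / (2 * 17000000000.0) = 244.0 m/s

244.0 m/s


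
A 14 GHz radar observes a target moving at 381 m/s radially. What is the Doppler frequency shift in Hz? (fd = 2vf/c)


fd = 2 * 381 * 14000000000.0 / 3e8 = 35560.0 Hz

35560.0 Hz


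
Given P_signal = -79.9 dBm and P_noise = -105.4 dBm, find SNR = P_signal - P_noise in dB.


SNR = -79.9 - (-105.4) = 25.5 dB

25.5 dB


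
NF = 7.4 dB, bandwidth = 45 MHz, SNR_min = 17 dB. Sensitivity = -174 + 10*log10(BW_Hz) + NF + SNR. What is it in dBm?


10*log10(45000000.0) = 76.53
S = -174 + 76.53 + 7.4 + 17 = -73.1 dBm

-73.1 dBm


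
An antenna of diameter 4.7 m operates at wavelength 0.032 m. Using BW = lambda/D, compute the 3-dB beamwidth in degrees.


BW_rad = 0.032 / 4.7 = 0.006809
BW_deg = 0.39 degrees

0.39 degrees


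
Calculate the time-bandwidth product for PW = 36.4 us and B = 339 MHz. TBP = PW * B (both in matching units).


TBP = 36.4 * 339 = 12339.6

12339.6


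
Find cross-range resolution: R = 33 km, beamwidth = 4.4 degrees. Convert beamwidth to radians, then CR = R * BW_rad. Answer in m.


BW_rad = 0.076794487
CR = 33000 * 0.076794487 = 2534.2 m

2534.2 m


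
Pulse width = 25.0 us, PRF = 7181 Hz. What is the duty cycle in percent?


DC = 25.0e-6 * 7181 * 100 = 17.95%

17.95%


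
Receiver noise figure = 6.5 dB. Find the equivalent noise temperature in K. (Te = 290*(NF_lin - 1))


NF_lin = 10^(6.5/10) = 4.466836
Te = 290 * (4.466836 - 1) = 1005.4 K

1005.4 K


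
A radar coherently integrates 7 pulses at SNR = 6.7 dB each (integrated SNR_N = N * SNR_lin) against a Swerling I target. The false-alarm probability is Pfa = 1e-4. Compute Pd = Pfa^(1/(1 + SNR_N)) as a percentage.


SNR_lin = 10^(6.7/10) = 4.67735
SNR_N = 7 * 4.67735 = 32.74145
1/(1 + SNR_N) = 1/33.74145 = 0.0296371
Pd = (1e-4)^0.0296371 = 0.76112
Pd = 76.1%

76.1%


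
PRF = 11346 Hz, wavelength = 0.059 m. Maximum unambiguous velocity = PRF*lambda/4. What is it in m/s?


V_ua = 11346 * 0.059 / 4 = 167.4 m/s

167.4 m/s


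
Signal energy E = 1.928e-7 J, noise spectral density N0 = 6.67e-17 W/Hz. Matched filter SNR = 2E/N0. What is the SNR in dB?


SNR_lin = 2 * 1.928e-7 / 6.67e-17 = 5.781e9
SNR_dB = 10*log10(5.781e9) = 97.6 dB

97.6 dB


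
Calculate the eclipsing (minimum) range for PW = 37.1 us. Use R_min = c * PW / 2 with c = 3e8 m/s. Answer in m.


R_min = 3e8 * 37.1e-6 / 2 = 5565.0 m

5565.0 m


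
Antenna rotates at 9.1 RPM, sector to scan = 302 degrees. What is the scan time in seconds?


t = 302 / (9.1 * 360) * 60 = 5.53 s

5.53 s


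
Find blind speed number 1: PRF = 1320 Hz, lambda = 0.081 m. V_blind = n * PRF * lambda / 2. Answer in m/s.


V_blind = 1 * 1320 * 0.081 / 2 = 53.5 m/s

53.5 m/s


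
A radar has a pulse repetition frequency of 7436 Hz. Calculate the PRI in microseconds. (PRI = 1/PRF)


PRI = 1/7436 = 0.0001344809 s = 134.5 us

134.5 us


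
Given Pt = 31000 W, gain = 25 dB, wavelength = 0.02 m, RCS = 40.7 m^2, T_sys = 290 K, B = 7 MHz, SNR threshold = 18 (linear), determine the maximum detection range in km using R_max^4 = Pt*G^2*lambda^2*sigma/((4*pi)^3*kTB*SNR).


G_lin = 10^(25/10) = 316.227766
R^4 = 31000 * 316.227766^2 * 0.02^2 * 40.7 / ((4*pi)^3 * 1.38e-23 * 290 * 7000000.0 * 18)
R^4 = 5.04358e16 m^4
R_max = (5.04358e16)^(1/4) = 14986.0 m = 15.0 km

15.0 km


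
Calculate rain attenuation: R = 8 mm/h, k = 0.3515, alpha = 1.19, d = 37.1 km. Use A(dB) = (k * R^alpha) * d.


gamma = 0.3515 * 8^1.19 = 4.17448 dB/km
A = 4.17448 * 37.1 = 154.87 dB

154.87 dB


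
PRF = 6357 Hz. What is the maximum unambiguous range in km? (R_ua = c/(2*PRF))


R_ua = 3e8 / (2 * 6357) = 23596.0 m = 23.6 km

23.6 km


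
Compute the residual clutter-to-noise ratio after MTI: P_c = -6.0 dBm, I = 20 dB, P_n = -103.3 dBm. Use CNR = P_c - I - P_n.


CNR = -6.0 - 20 - (-103.3) = 77.3 dB

77.3 dB


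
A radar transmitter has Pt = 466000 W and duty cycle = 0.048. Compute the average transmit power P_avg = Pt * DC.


P_avg = 466000 * 0.048 = 22368.0 W

22368.0 W


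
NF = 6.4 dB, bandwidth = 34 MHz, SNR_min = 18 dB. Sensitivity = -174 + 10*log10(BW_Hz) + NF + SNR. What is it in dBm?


10*log10(34000000.0) = 75.31
S = -174 + 75.31 + 6.4 + 18 = -74.3 dBm

-74.3 dBm


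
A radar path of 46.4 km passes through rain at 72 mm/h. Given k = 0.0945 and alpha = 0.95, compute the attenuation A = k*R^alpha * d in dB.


gamma = 0.0945 * 72^0.95 = 5.494114 dB/km
A = 5.494114 * 46.4 = 254.93 dB

254.93 dB


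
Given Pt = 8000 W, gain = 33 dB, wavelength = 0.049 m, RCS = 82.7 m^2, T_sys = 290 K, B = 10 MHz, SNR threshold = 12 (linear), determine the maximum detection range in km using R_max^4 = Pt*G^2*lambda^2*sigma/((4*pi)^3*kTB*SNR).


G_lin = 10^(33/10) = 1995.262315
R^4 = 8000 * 1995.262315^2 * 0.049^2 * 82.7 / ((4*pi)^3 * 1.38e-23 * 290 * 10000000.0 * 12)
R^4 = 6.6359e18 m^4
R_max = (6.6359e18)^(1/4) = 50754.5 m = 50.8 km

50.8 km


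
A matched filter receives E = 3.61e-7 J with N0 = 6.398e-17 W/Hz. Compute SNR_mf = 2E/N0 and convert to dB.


SNR_lin = 2 * 3.61e-7 / 6.398e-17 = 1.128e10
SNR_dB = 10*log10(1.128e10) = 100.5 dB

100.5 dB


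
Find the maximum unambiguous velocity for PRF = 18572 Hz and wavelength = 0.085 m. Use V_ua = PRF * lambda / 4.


V_ua = 18572 * 0.085 / 4 = 394.7 m/s

394.7 m/s


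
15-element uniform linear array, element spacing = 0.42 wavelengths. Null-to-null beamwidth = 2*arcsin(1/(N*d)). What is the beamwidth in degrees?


1/(N*d) = 1/(15*0.42) = 0.15873
BW = 2*arcsin(0.15873) = 18.3 degrees

18.3 degrees


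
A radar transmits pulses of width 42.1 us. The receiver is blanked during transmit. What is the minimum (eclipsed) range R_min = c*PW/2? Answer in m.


R_min = 3e8 * 42.1e-6 / 2 = 6315.0 m

6315.0 m


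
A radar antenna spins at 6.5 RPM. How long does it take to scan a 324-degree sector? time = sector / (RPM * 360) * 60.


t = 324 / (6.5 * 360) * 60 = 8.31 s

8.31 s


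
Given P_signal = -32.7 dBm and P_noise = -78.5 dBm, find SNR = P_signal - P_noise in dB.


SNR = -32.7 - (-78.5) = 45.8 dB

45.8 dB


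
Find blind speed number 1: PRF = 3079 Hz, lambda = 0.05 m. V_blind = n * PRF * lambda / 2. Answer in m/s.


V_blind = 1 * 3079 * 0.05 / 2 = 77.0 m/s

77.0 m/s
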